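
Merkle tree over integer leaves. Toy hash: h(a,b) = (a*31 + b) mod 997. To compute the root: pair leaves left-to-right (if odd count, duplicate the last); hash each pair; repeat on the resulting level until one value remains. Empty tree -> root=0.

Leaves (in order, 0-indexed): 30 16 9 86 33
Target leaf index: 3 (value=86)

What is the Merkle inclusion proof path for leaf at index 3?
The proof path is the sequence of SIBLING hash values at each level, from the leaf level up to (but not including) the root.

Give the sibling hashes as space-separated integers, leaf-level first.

Answer: 9 946 891

Derivation:
L0 (leaves): [30, 16, 9, 86, 33], target index=3
L1: h(30,16)=(30*31+16)%997=946 [pair 0] h(9,86)=(9*31+86)%997=365 [pair 1] h(33,33)=(33*31+33)%997=59 [pair 2] -> [946, 365, 59]
  Sibling for proof at L0: 9
L2: h(946,365)=(946*31+365)%997=778 [pair 0] h(59,59)=(59*31+59)%997=891 [pair 1] -> [778, 891]
  Sibling for proof at L1: 946
L3: h(778,891)=(778*31+891)%997=84 [pair 0] -> [84]
  Sibling for proof at L2: 891
Root: 84
Proof path (sibling hashes from leaf to root): [9, 946, 891]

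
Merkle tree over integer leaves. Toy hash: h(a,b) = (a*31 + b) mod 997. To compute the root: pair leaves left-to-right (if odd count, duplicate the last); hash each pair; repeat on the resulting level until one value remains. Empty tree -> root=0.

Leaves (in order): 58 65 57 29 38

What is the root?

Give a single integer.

L0: [58, 65, 57, 29, 38]
L1: h(58,65)=(58*31+65)%997=866 h(57,29)=(57*31+29)%997=799 h(38,38)=(38*31+38)%997=219 -> [866, 799, 219]
L2: h(866,799)=(866*31+799)%997=726 h(219,219)=(219*31+219)%997=29 -> [726, 29]
L3: h(726,29)=(726*31+29)%997=601 -> [601]

Answer: 601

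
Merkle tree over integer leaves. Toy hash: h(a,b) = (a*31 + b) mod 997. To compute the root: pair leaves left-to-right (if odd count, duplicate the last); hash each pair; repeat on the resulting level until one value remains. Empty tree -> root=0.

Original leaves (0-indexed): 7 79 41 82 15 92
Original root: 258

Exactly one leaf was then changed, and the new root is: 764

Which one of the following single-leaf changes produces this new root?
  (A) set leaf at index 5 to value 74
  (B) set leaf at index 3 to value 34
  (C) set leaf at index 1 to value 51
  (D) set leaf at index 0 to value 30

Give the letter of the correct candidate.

Original leaves: [7, 79, 41, 82, 15, 92]
Target new root: 764
Try each candidate change and compute the resulting root:
Candidate A: set leaf[5] = 74 -> leaves = [7, 79, 41, 82, 15, 74]
  L0: [7, 79, 41, 82, 15, 74]
  L1: h(7,79)=(7*31+79)%997=296 h(41,82)=(41*31+82)%997=356 h(15,74)=(15*31+74)%997=539 -> [296, 356, 539]
  L2: h(296,356)=(296*31+356)%997=559 h(539,539)=(539*31+539)%997=299 -> [559, 299]
  L3: h(559,299)=(559*31+299)%997=679 -> [679]
  root = 679 != target 764
Candidate B: set leaf[3] = 34 -> leaves = [7, 79, 41, 34, 15, 92]
  L0: [7, 79, 41, 34, 15, 92]
  L1: h(7,79)=(7*31+79)%997=296 h(41,34)=(41*31+34)%997=308 h(15,92)=(15*31+92)%997=557 -> [296, 308, 557]
  L2: h(296,308)=(296*31+308)%997=511 h(557,557)=(557*31+557)%997=875 -> [511, 875]
  L3: h(511,875)=(511*31+875)%997=764 -> [764]
  root = 764 == target 764  ** MATCH **
Candidate C: set leaf[1] = 51 -> leaves = [7, 51, 41, 82, 15, 92]
  L0: [7, 51, 41, 82, 15, 92]
  L1: h(7,51)=(7*31+51)%997=268 h(41,82)=(41*31+82)%997=356 h(15,92)=(15*31+92)%997=557 -> [268, 356, 557]
  L2: h(268,356)=(268*31+356)%997=688 h(557,557)=(557*31+557)%997=875 -> [688, 875]
  L3: h(688,875)=(688*31+875)%997=269 -> [269]
  root = 269 != target 764
Candidate D: set leaf[0] = 30 -> leaves = [30, 79, 41, 82, 15, 92]
  L0: [30, 79, 41, 82, 15, 92]
  L1: h(30,79)=(30*31+79)%997=12 h(41,82)=(41*31+82)%997=356 h(15,92)=(15*31+92)%997=557 -> [12, 356, 557]
  L2: h(12,356)=(12*31+356)%997=728 h(557,557)=(557*31+557)%997=875 -> [728, 875]
  L3: h(728,875)=(728*31+875)%997=512 -> [512]
  root = 512 != target 764
Candidate B produces the target root.

Answer: B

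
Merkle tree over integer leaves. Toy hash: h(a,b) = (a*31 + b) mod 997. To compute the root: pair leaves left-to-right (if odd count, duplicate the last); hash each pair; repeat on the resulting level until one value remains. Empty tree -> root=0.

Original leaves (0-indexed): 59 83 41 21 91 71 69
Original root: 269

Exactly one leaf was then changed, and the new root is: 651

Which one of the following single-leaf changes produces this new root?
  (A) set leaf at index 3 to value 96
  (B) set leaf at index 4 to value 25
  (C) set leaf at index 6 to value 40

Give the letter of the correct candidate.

Answer: B

Derivation:
Original leaves: [59, 83, 41, 21, 91, 71, 69]
Target new root: 651
Try each candidate change and compute the resulting root:
Candidate A: set leaf[3] = 96 -> leaves = [59, 83, 41, 96, 91, 71, 69]
  L0: [59, 83, 41, 96, 91, 71, 69]
  L1: h(59,83)=(59*31+83)%997=915 h(41,96)=(41*31+96)%997=370 h(91,71)=(91*31+71)%997=898 h(69,69)=(69*31+69)%997=214 -> [915, 370, 898, 214]
  L2: h(915,370)=(915*31+370)%997=819 h(898,214)=(898*31+214)%997=136 -> [819, 136]
  L3: h(819,136)=(819*31+136)%997=600 -> [600]
  root = 600 != target 651
Candidate B: set leaf[4] = 25 -> leaves = [59, 83, 41, 21, 25, 71, 69]
  L0: [59, 83, 41, 21, 25, 71, 69]
  L1: h(59,83)=(59*31+83)%997=915 h(41,21)=(41*31+21)%997=295 h(25,71)=(25*31+71)%997=846 h(69,69)=(69*31+69)%997=214 -> [915, 295, 846, 214]
  L2: h(915,295)=(915*31+295)%997=744 h(846,214)=(846*31+214)%997=518 -> [744, 518]
  L3: h(744,518)=(744*31+518)%997=651 -> [651]
  root = 651 == target 651  ** MATCH **
Candidate C: set leaf[6] = 40 -> leaves = [59, 83, 41, 21, 91, 71, 40]
  L0: [59, 83, 41, 21, 91, 71, 40]
  L1: h(59,83)=(59*31+83)%997=915 h(41,21)=(41*31+21)%997=295 h(91,71)=(91*31+71)%997=898 h(40,40)=(40*31+40)%997=283 -> [915, 295, 898, 283]
  L2: h(915,295)=(915*31+295)%997=744 h(898,283)=(898*31+283)%997=205 -> [744, 205]
  L3: h(744,205)=(744*31+205)%997=338 -> [338]
  root = 338 != target 651
Candidate B produces the target root.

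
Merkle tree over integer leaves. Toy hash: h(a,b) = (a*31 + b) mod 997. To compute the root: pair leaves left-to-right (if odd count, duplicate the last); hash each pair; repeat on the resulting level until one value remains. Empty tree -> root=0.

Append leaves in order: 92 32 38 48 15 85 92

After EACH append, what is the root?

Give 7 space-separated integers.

After append 92 (leaves=[92]):
  L0: [92]
  root=92
After append 32 (leaves=[92, 32]):
  L0: [92, 32]
  L1: h(92,32)=(92*31+32)%997=890 -> [890]
  root=890
After append 38 (leaves=[92, 32, 38]):
  L0: [92, 32, 38]
  L1: h(92,32)=(92*31+32)%997=890 h(38,38)=(38*31+38)%997=219 -> [890, 219]
  L2: h(890,219)=(890*31+219)%997=890 -> [890]
  root=890
After append 48 (leaves=[92, 32, 38, 48]):
  L0: [92, 32, 38, 48]
  L1: h(92,32)=(92*31+32)%997=890 h(38,48)=(38*31+48)%997=229 -> [890, 229]
  L2: h(890,229)=(890*31+229)%997=900 -> [900]
  root=900
After append 15 (leaves=[92, 32, 38, 48, 15]):
  L0: [92, 32, 38, 48, 15]
  L1: h(92,32)=(92*31+32)%997=890 h(38,48)=(38*31+48)%997=229 h(15,15)=(15*31+15)%997=480 -> [890, 229, 480]
  L2: h(890,229)=(890*31+229)%997=900 h(480,480)=(480*31+480)%997=405 -> [900, 405]
  L3: h(900,405)=(900*31+405)%997=389 -> [389]
  root=389
After append 85 (leaves=[92, 32, 38, 48, 15, 85]):
  L0: [92, 32, 38, 48, 15, 85]
  L1: h(92,32)=(92*31+32)%997=890 h(38,48)=(38*31+48)%997=229 h(15,85)=(15*31+85)%997=550 -> [890, 229, 550]
  L2: h(890,229)=(890*31+229)%997=900 h(550,550)=(550*31+550)%997=651 -> [900, 651]
  L3: h(900,651)=(900*31+651)%997=635 -> [635]
  root=635
After append 92 (leaves=[92, 32, 38, 48, 15, 85, 92]):
  L0: [92, 32, 38, 48, 15, 85, 92]
  L1: h(92,32)=(92*31+32)%997=890 h(38,48)=(38*31+48)%997=229 h(15,85)=(15*31+85)%997=550 h(92,92)=(92*31+92)%997=950 -> [890, 229, 550, 950]
  L2: h(890,229)=(890*31+229)%997=900 h(550,950)=(550*31+950)%997=54 -> [900, 54]
  L3: h(900,54)=(900*31+54)%997=38 -> [38]
  root=38

Answer: 92 890 890 900 389 635 38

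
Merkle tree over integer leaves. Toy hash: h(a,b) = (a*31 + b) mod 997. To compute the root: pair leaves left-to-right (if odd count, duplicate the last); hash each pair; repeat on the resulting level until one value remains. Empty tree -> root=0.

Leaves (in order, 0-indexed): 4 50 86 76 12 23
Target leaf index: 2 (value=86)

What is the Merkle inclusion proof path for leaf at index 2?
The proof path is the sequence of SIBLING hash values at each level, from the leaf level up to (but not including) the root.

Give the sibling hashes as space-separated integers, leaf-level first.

L0 (leaves): [4, 50, 86, 76, 12, 23], target index=2
L1: h(4,50)=(4*31+50)%997=174 [pair 0] h(86,76)=(86*31+76)%997=748 [pair 1] h(12,23)=(12*31+23)%997=395 [pair 2] -> [174, 748, 395]
  Sibling for proof at L0: 76
L2: h(174,748)=(174*31+748)%997=160 [pair 0] h(395,395)=(395*31+395)%997=676 [pair 1] -> [160, 676]
  Sibling for proof at L1: 174
L3: h(160,676)=(160*31+676)%997=651 [pair 0] -> [651]
  Sibling for proof at L2: 676
Root: 651
Proof path (sibling hashes from leaf to root): [76, 174, 676]

Answer: 76 174 676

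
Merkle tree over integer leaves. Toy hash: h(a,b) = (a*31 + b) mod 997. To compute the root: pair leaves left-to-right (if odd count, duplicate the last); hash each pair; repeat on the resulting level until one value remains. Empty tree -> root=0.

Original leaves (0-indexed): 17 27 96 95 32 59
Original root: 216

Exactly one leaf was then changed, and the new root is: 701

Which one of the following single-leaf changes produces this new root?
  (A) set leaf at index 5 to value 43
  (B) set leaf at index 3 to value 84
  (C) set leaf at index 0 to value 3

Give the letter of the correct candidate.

Original leaves: [17, 27, 96, 95, 32, 59]
Target new root: 701
Try each candidate change and compute the resulting root:
Candidate A: set leaf[5] = 43 -> leaves = [17, 27, 96, 95, 32, 43]
  L0: [17, 27, 96, 95, 32, 43]
  L1: h(17,27)=(17*31+27)%997=554 h(96,95)=(96*31+95)%997=80 h(32,43)=(32*31+43)%997=38 -> [554, 80, 38]
  L2: h(554,80)=(554*31+80)%997=305 h(38,38)=(38*31+38)%997=219 -> [305, 219]
  L3: h(305,219)=(305*31+219)%997=701 -> [701]
  root = 701 == target 701  ** MATCH **
Candidate B: set leaf[3] = 84 -> leaves = [17, 27, 96, 84, 32, 59]
  L0: [17, 27, 96, 84, 32, 59]
  L1: h(17,27)=(17*31+27)%997=554 h(96,84)=(96*31+84)%997=69 h(32,59)=(32*31+59)%997=54 -> [554, 69, 54]
  L2: h(554,69)=(554*31+69)%997=294 h(54,54)=(54*31+54)%997=731 -> [294, 731]
  L3: h(294,731)=(294*31+731)%997=872 -> [872]
  root = 872 != target 701
Candidate C: set leaf[0] = 3 -> leaves = [3, 27, 96, 95, 32, 59]
  L0: [3, 27, 96, 95, 32, 59]
  L1: h(3,27)=(3*31+27)%997=120 h(96,95)=(96*31+95)%997=80 h(32,59)=(32*31+59)%997=54 -> [120, 80, 54]
  L2: h(120,80)=(120*31+80)%997=809 h(54,54)=(54*31+54)%997=731 -> [809, 731]
  L3: h(809,731)=(809*31+731)%997=885 -> [885]
  root = 885 != target 701
Candidate A produces the target root.

Answer: A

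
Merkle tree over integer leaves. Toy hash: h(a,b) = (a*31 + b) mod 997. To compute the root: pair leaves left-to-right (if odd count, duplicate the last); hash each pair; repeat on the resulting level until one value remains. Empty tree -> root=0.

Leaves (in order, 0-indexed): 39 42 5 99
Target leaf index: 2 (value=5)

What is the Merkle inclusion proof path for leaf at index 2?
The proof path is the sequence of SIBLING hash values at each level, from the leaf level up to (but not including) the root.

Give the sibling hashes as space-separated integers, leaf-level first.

Answer: 99 254

Derivation:
L0 (leaves): [39, 42, 5, 99], target index=2
L1: h(39,42)=(39*31+42)%997=254 [pair 0] h(5,99)=(5*31+99)%997=254 [pair 1] -> [254, 254]
  Sibling for proof at L0: 99
L2: h(254,254)=(254*31+254)%997=152 [pair 0] -> [152]
  Sibling for proof at L1: 254
Root: 152
Proof path (sibling hashes from leaf to root): [99, 254]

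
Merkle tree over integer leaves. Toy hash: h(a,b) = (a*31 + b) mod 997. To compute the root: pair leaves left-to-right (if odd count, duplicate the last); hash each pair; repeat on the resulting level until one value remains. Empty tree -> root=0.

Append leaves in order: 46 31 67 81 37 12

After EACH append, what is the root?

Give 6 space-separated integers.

After append 46 (leaves=[46]):
  L0: [46]
  root=46
After append 31 (leaves=[46, 31]):
  L0: [46, 31]
  L1: h(46,31)=(46*31+31)%997=460 -> [460]
  root=460
After append 67 (leaves=[46, 31, 67]):
  L0: [46, 31, 67]
  L1: h(46,31)=(46*31+31)%997=460 h(67,67)=(67*31+67)%997=150 -> [460, 150]
  L2: h(460,150)=(460*31+150)%997=452 -> [452]
  root=452
After append 81 (leaves=[46, 31, 67, 81]):
  L0: [46, 31, 67, 81]
  L1: h(46,31)=(46*31+31)%997=460 h(67,81)=(67*31+81)%997=164 -> [460, 164]
  L2: h(460,164)=(460*31+164)%997=466 -> [466]
  root=466
After append 37 (leaves=[46, 31, 67, 81, 37]):
  L0: [46, 31, 67, 81, 37]
  L1: h(46,31)=(46*31+31)%997=460 h(67,81)=(67*31+81)%997=164 h(37,37)=(37*31+37)%997=187 -> [460, 164, 187]
  L2: h(460,164)=(460*31+164)%997=466 h(187,187)=(187*31+187)%997=2 -> [466, 2]
  L3: h(466,2)=(466*31+2)%997=490 -> [490]
  root=490
After append 12 (leaves=[46, 31, 67, 81, 37, 12]):
  L0: [46, 31, 67, 81, 37, 12]
  L1: h(46,31)=(46*31+31)%997=460 h(67,81)=(67*31+81)%997=164 h(37,12)=(37*31+12)%997=162 -> [460, 164, 162]
  L2: h(460,164)=(460*31+164)%997=466 h(162,162)=(162*31+162)%997=199 -> [466, 199]
  L3: h(466,199)=(466*31+199)%997=687 -> [687]
  root=687

Answer: 46 460 452 466 490 687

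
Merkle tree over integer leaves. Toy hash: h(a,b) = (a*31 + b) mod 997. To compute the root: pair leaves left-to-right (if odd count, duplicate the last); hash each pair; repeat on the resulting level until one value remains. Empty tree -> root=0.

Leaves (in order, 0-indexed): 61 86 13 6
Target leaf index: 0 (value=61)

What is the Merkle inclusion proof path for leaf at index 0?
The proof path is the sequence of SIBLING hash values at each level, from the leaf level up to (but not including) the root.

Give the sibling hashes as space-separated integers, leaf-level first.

Answer: 86 409

Derivation:
L0 (leaves): [61, 86, 13, 6], target index=0
L1: h(61,86)=(61*31+86)%997=980 [pair 0] h(13,6)=(13*31+6)%997=409 [pair 1] -> [980, 409]
  Sibling for proof at L0: 86
L2: h(980,409)=(980*31+409)%997=879 [pair 0] -> [879]
  Sibling for proof at L1: 409
Root: 879
Proof path (sibling hashes from leaf to root): [86, 409]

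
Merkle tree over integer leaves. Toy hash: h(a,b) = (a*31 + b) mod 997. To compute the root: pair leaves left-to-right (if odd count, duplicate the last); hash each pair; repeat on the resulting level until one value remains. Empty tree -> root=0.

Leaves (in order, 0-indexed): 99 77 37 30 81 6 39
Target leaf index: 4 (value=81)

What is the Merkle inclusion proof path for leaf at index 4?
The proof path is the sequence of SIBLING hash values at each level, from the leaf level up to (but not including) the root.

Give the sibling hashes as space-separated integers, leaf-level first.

L0 (leaves): [99, 77, 37, 30, 81, 6, 39], target index=4
L1: h(99,77)=(99*31+77)%997=155 [pair 0] h(37,30)=(37*31+30)%997=180 [pair 1] h(81,6)=(81*31+6)%997=523 [pair 2] h(39,39)=(39*31+39)%997=251 [pair 3] -> [155, 180, 523, 251]
  Sibling for proof at L0: 6
L2: h(155,180)=(155*31+180)%997=0 [pair 0] h(523,251)=(523*31+251)%997=512 [pair 1] -> [0, 512]
  Sibling for proof at L1: 251
L3: h(0,512)=(0*31+512)%997=512 [pair 0] -> [512]
  Sibling for proof at L2: 0
Root: 512
Proof path (sibling hashes from leaf to root): [6, 251, 0]

Answer: 6 251 0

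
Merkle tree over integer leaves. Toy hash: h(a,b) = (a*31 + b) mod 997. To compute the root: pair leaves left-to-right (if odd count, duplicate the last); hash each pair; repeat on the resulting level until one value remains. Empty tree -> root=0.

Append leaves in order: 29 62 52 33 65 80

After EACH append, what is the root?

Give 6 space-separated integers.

After append 29 (leaves=[29]):
  L0: [29]
  root=29
After append 62 (leaves=[29, 62]):
  L0: [29, 62]
  L1: h(29,62)=(29*31+62)%997=961 -> [961]
  root=961
After append 52 (leaves=[29, 62, 52]):
  L0: [29, 62, 52]
  L1: h(29,62)=(29*31+62)%997=961 h(52,52)=(52*31+52)%997=667 -> [961, 667]
  L2: h(961,667)=(961*31+667)%997=548 -> [548]
  root=548
After append 33 (leaves=[29, 62, 52, 33]):
  L0: [29, 62, 52, 33]
  L1: h(29,62)=(29*31+62)%997=961 h(52,33)=(52*31+33)%997=648 -> [961, 648]
  L2: h(961,648)=(961*31+648)%997=529 -> [529]
  root=529
After append 65 (leaves=[29, 62, 52, 33, 65]):
  L0: [29, 62, 52, 33, 65]
  L1: h(29,62)=(29*31+62)%997=961 h(52,33)=(52*31+33)%997=648 h(65,65)=(65*31+65)%997=86 -> [961, 648, 86]
  L2: h(961,648)=(961*31+648)%997=529 h(86,86)=(86*31+86)%997=758 -> [529, 758]
  L3: h(529,758)=(529*31+758)%997=208 -> [208]
  root=208
After append 80 (leaves=[29, 62, 52, 33, 65, 80]):
  L0: [29, 62, 52, 33, 65, 80]
  L1: h(29,62)=(29*31+62)%997=961 h(52,33)=(52*31+33)%997=648 h(65,80)=(65*31+80)%997=101 -> [961, 648, 101]
  L2: h(961,648)=(961*31+648)%997=529 h(101,101)=(101*31+101)%997=241 -> [529, 241]
  L3: h(529,241)=(529*31+241)%997=688 -> [688]
  root=688

Answer: 29 961 548 529 208 688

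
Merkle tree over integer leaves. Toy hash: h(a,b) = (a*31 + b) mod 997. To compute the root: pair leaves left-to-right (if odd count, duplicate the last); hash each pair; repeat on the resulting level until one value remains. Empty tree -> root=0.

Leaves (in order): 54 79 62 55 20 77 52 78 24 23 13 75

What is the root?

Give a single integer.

L0: [54, 79, 62, 55, 20, 77, 52, 78, 24, 23, 13, 75]
L1: h(54,79)=(54*31+79)%997=756 h(62,55)=(62*31+55)%997=980 h(20,77)=(20*31+77)%997=697 h(52,78)=(52*31+78)%997=693 h(24,23)=(24*31+23)%997=767 h(13,75)=(13*31+75)%997=478 -> [756, 980, 697, 693, 767, 478]
L2: h(756,980)=(756*31+980)%997=488 h(697,693)=(697*31+693)%997=366 h(767,478)=(767*31+478)%997=327 -> [488, 366, 327]
L3: h(488,366)=(488*31+366)%997=539 h(327,327)=(327*31+327)%997=494 -> [539, 494]
L4: h(539,494)=(539*31+494)%997=254 -> [254]

Answer: 254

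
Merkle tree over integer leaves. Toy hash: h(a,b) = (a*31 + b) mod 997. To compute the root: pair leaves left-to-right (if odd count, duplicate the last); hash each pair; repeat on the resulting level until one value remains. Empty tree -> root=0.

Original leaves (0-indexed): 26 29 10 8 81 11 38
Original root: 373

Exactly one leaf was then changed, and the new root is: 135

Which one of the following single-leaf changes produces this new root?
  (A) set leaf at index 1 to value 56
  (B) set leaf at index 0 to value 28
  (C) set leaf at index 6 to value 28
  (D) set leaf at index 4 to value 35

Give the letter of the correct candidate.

Original leaves: [26, 29, 10, 8, 81, 11, 38]
Target new root: 135
Try each candidate change and compute the resulting root:
Candidate A: set leaf[1] = 56 -> leaves = [26, 56, 10, 8, 81, 11, 38]
  L0: [26, 56, 10, 8, 81, 11, 38]
  L1: h(26,56)=(26*31+56)%997=862 h(10,8)=(10*31+8)%997=318 h(81,11)=(81*31+11)%997=528 h(38,38)=(38*31+38)%997=219 -> [862, 318, 528, 219]
  L2: h(862,318)=(862*31+318)%997=121 h(528,219)=(528*31+219)%997=635 -> [121, 635]
  L3: h(121,635)=(121*31+635)%997=398 -> [398]
  root = 398 != target 135
Candidate B: set leaf[0] = 28 -> leaves = [28, 29, 10, 8, 81, 11, 38]
  L0: [28, 29, 10, 8, 81, 11, 38]
  L1: h(28,29)=(28*31+29)%997=897 h(10,8)=(10*31+8)%997=318 h(81,11)=(81*31+11)%997=528 h(38,38)=(38*31+38)%997=219 -> [897, 318, 528, 219]
  L2: h(897,318)=(897*31+318)%997=209 h(528,219)=(528*31+219)%997=635 -> [209, 635]
  L3: h(209,635)=(209*31+635)%997=135 -> [135]
  root = 135 == target 135  ** MATCH **
Candidate C: set leaf[6] = 28 -> leaves = [26, 29, 10, 8, 81, 11, 28]
  L0: [26, 29, 10, 8, 81, 11, 28]
  L1: h(26,29)=(26*31+29)%997=835 h(10,8)=(10*31+8)%997=318 h(81,11)=(81*31+11)%997=528 h(28,28)=(28*31+28)%997=896 -> [835, 318, 528, 896]
  L2: h(835,318)=(835*31+318)%997=281 h(528,896)=(528*31+896)%997=315 -> [281, 315]
  L3: h(281,315)=(281*31+315)%997=53 -> [53]
  root = 53 != target 135
Candidate D: set leaf[4] = 35 -> leaves = [26, 29, 10, 8, 35, 11, 38]
  L0: [26, 29, 10, 8, 35, 11, 38]
  L1: h(26,29)=(26*31+29)%997=835 h(10,8)=(10*31+8)%997=318 h(35,11)=(35*31+11)%997=99 h(38,38)=(38*31+38)%997=219 -> [835, 318, 99, 219]
  L2: h(835,318)=(835*31+318)%997=281 h(99,219)=(99*31+219)%997=297 -> [281, 297]
  L3: h(281,297)=(281*31+297)%997=35 -> [35]
  root = 35 != target 135
Candidate B produces the target root.

Answer: B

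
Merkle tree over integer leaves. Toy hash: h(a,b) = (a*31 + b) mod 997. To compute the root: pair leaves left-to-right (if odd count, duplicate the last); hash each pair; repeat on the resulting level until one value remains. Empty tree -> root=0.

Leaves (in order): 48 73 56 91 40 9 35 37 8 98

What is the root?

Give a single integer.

Answer: 867

Derivation:
L0: [48, 73, 56, 91, 40, 9, 35, 37, 8, 98]
L1: h(48,73)=(48*31+73)%997=564 h(56,91)=(56*31+91)%997=830 h(40,9)=(40*31+9)%997=252 h(35,37)=(35*31+37)%997=125 h(8,98)=(8*31+98)%997=346 -> [564, 830, 252, 125, 346]
L2: h(564,830)=(564*31+830)%997=368 h(252,125)=(252*31+125)%997=958 h(346,346)=(346*31+346)%997=105 -> [368, 958, 105]
L3: h(368,958)=(368*31+958)%997=402 h(105,105)=(105*31+105)%997=369 -> [402, 369]
L4: h(402,369)=(402*31+369)%997=867 -> [867]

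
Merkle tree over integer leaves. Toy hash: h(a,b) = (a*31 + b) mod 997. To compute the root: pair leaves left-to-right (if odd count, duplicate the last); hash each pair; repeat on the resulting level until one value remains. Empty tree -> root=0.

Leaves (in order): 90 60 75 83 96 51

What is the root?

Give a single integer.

Answer: 119

Derivation:
L0: [90, 60, 75, 83, 96, 51]
L1: h(90,60)=(90*31+60)%997=856 h(75,83)=(75*31+83)%997=414 h(96,51)=(96*31+51)%997=36 -> [856, 414, 36]
L2: h(856,414)=(856*31+414)%997=31 h(36,36)=(36*31+36)%997=155 -> [31, 155]
L3: h(31,155)=(31*31+155)%997=119 -> [119]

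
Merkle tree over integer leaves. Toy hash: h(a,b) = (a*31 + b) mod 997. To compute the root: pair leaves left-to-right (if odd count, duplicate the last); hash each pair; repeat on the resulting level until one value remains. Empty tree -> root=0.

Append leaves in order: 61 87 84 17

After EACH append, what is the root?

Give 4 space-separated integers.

Answer: 61 981 198 131

Derivation:
After append 61 (leaves=[61]):
  L0: [61]
  root=61
After append 87 (leaves=[61, 87]):
  L0: [61, 87]
  L1: h(61,87)=(61*31+87)%997=981 -> [981]
  root=981
After append 84 (leaves=[61, 87, 84]):
  L0: [61, 87, 84]
  L1: h(61,87)=(61*31+87)%997=981 h(84,84)=(84*31+84)%997=694 -> [981, 694]
  L2: h(981,694)=(981*31+694)%997=198 -> [198]
  root=198
After append 17 (leaves=[61, 87, 84, 17]):
  L0: [61, 87, 84, 17]
  L1: h(61,87)=(61*31+87)%997=981 h(84,17)=(84*31+17)%997=627 -> [981, 627]
  L2: h(981,627)=(981*31+627)%997=131 -> [131]
  root=131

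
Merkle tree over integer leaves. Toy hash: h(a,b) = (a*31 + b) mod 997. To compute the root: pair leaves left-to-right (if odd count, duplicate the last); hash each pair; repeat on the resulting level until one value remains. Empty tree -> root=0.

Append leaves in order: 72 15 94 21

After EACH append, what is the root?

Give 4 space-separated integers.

After append 72 (leaves=[72]):
  L0: [72]
  root=72
After append 15 (leaves=[72, 15]):
  L0: [72, 15]
  L1: h(72,15)=(72*31+15)%997=253 -> [253]
  root=253
After append 94 (leaves=[72, 15, 94]):
  L0: [72, 15, 94]
  L1: h(72,15)=(72*31+15)%997=253 h(94,94)=(94*31+94)%997=17 -> [253, 17]
  L2: h(253,17)=(253*31+17)%997=881 -> [881]
  root=881
After append 21 (leaves=[72, 15, 94, 21]):
  L0: [72, 15, 94, 21]
  L1: h(72,15)=(72*31+15)%997=253 h(94,21)=(94*31+21)%997=941 -> [253, 941]
  L2: h(253,941)=(253*31+941)%997=808 -> [808]
  root=808

Answer: 72 253 881 808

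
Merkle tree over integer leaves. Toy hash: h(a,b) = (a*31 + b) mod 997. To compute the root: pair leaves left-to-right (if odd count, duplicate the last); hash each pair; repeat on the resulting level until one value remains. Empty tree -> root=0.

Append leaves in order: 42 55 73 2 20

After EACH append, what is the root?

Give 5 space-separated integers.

After append 42 (leaves=[42]):
  L0: [42]
  root=42
After append 55 (leaves=[42, 55]):
  L0: [42, 55]
  L1: h(42,55)=(42*31+55)%997=360 -> [360]
  root=360
After append 73 (leaves=[42, 55, 73]):
  L0: [42, 55, 73]
  L1: h(42,55)=(42*31+55)%997=360 h(73,73)=(73*31+73)%997=342 -> [360, 342]
  L2: h(360,342)=(360*31+342)%997=535 -> [535]
  root=535
After append 2 (leaves=[42, 55, 73, 2]):
  L0: [42, 55, 73, 2]
  L1: h(42,55)=(42*31+55)%997=360 h(73,2)=(73*31+2)%997=271 -> [360, 271]
  L2: h(360,271)=(360*31+271)%997=464 -> [464]
  root=464
After append 20 (leaves=[42, 55, 73, 2, 20]):
  L0: [42, 55, 73, 2, 20]
  L1: h(42,55)=(42*31+55)%997=360 h(73,2)=(73*31+2)%997=271 h(20,20)=(20*31+20)%997=640 -> [360, 271, 640]
  L2: h(360,271)=(360*31+271)%997=464 h(640,640)=(640*31+640)%997=540 -> [464, 540]
  L3: h(464,540)=(464*31+540)%997=966 -> [966]
  root=966

Answer: 42 360 535 464 966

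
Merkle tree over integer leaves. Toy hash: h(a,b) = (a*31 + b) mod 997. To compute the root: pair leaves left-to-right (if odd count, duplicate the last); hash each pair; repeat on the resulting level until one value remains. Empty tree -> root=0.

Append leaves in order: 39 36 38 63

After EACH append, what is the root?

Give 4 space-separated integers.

After append 39 (leaves=[39]):
  L0: [39]
  root=39
After append 36 (leaves=[39, 36]):
  L0: [39, 36]
  L1: h(39,36)=(39*31+36)%997=248 -> [248]
  root=248
After append 38 (leaves=[39, 36, 38]):
  L0: [39, 36, 38]
  L1: h(39,36)=(39*31+36)%997=248 h(38,38)=(38*31+38)%997=219 -> [248, 219]
  L2: h(248,219)=(248*31+219)%997=928 -> [928]
  root=928
After append 63 (leaves=[39, 36, 38, 63]):
  L0: [39, 36, 38, 63]
  L1: h(39,36)=(39*31+36)%997=248 h(38,63)=(38*31+63)%997=244 -> [248, 244]
  L2: h(248,244)=(248*31+244)%997=953 -> [953]
  root=953

Answer: 39 248 928 953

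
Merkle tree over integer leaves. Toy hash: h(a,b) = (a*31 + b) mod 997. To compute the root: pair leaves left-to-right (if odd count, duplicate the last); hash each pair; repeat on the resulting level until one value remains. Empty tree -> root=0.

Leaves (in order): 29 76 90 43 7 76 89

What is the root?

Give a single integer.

L0: [29, 76, 90, 43, 7, 76, 89]
L1: h(29,76)=(29*31+76)%997=975 h(90,43)=(90*31+43)%997=839 h(7,76)=(7*31+76)%997=293 h(89,89)=(89*31+89)%997=854 -> [975, 839, 293, 854]
L2: h(975,839)=(975*31+839)%997=157 h(293,854)=(293*31+854)%997=964 -> [157, 964]
L3: h(157,964)=(157*31+964)%997=846 -> [846]

Answer: 846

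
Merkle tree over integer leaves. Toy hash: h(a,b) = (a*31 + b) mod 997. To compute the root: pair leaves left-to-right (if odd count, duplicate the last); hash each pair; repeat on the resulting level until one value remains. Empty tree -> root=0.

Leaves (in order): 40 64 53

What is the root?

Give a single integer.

Answer: 246

Derivation:
L0: [40, 64, 53]
L1: h(40,64)=(40*31+64)%997=307 h(53,53)=(53*31+53)%997=699 -> [307, 699]
L2: h(307,699)=(307*31+699)%997=246 -> [246]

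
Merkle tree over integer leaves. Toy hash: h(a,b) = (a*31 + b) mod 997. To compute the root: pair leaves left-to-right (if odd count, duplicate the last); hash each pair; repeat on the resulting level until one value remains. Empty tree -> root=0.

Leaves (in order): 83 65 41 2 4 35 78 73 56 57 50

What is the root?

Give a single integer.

Answer: 241

Derivation:
L0: [83, 65, 41, 2, 4, 35, 78, 73, 56, 57, 50]
L1: h(83,65)=(83*31+65)%997=644 h(41,2)=(41*31+2)%997=276 h(4,35)=(4*31+35)%997=159 h(78,73)=(78*31+73)%997=497 h(56,57)=(56*31+57)%997=796 h(50,50)=(50*31+50)%997=603 -> [644, 276, 159, 497, 796, 603]
L2: h(644,276)=(644*31+276)%997=300 h(159,497)=(159*31+497)%997=441 h(796,603)=(796*31+603)%997=354 -> [300, 441, 354]
L3: h(300,441)=(300*31+441)%997=768 h(354,354)=(354*31+354)%997=361 -> [768, 361]
L4: h(768,361)=(768*31+361)%997=241 -> [241]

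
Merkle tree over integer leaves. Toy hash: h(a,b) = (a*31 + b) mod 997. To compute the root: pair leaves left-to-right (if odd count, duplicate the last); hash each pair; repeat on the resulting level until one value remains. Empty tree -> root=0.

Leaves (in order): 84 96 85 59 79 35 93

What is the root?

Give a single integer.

Answer: 492

Derivation:
L0: [84, 96, 85, 59, 79, 35, 93]
L1: h(84,96)=(84*31+96)%997=706 h(85,59)=(85*31+59)%997=700 h(79,35)=(79*31+35)%997=490 h(93,93)=(93*31+93)%997=982 -> [706, 700, 490, 982]
L2: h(706,700)=(706*31+700)%997=652 h(490,982)=(490*31+982)%997=220 -> [652, 220]
L3: h(652,220)=(652*31+220)%997=492 -> [492]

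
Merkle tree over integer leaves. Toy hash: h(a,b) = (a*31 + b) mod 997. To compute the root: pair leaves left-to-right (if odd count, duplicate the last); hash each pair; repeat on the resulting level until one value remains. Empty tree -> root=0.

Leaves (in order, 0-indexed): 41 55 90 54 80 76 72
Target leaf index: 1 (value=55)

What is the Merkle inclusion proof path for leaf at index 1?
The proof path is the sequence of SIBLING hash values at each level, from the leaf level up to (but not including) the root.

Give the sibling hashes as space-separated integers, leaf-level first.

Answer: 41 850 783

Derivation:
L0 (leaves): [41, 55, 90, 54, 80, 76, 72], target index=1
L1: h(41,55)=(41*31+55)%997=329 [pair 0] h(90,54)=(90*31+54)%997=850 [pair 1] h(80,76)=(80*31+76)%997=562 [pair 2] h(72,72)=(72*31+72)%997=310 [pair 3] -> [329, 850, 562, 310]
  Sibling for proof at L0: 41
L2: h(329,850)=(329*31+850)%997=82 [pair 0] h(562,310)=(562*31+310)%997=783 [pair 1] -> [82, 783]
  Sibling for proof at L1: 850
L3: h(82,783)=(82*31+783)%997=334 [pair 0] -> [334]
  Sibling for proof at L2: 783
Root: 334
Proof path (sibling hashes from leaf to root): [41, 850, 783]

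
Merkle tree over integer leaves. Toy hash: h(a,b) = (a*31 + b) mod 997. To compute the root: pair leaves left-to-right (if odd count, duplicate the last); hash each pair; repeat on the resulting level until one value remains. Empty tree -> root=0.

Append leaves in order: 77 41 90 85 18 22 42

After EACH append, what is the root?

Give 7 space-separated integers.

Answer: 77 434 382 377 209 337 104

Derivation:
After append 77 (leaves=[77]):
  L0: [77]
  root=77
After append 41 (leaves=[77, 41]):
  L0: [77, 41]
  L1: h(77,41)=(77*31+41)%997=434 -> [434]
  root=434
After append 90 (leaves=[77, 41, 90]):
  L0: [77, 41, 90]
  L1: h(77,41)=(77*31+41)%997=434 h(90,90)=(90*31+90)%997=886 -> [434, 886]
  L2: h(434,886)=(434*31+886)%997=382 -> [382]
  root=382
After append 85 (leaves=[77, 41, 90, 85]):
  L0: [77, 41, 90, 85]
  L1: h(77,41)=(77*31+41)%997=434 h(90,85)=(90*31+85)%997=881 -> [434, 881]
  L2: h(434,881)=(434*31+881)%997=377 -> [377]
  root=377
After append 18 (leaves=[77, 41, 90, 85, 18]):
  L0: [77, 41, 90, 85, 18]
  L1: h(77,41)=(77*31+41)%997=434 h(90,85)=(90*31+85)%997=881 h(18,18)=(18*31+18)%997=576 -> [434, 881, 576]
  L2: h(434,881)=(434*31+881)%997=377 h(576,576)=(576*31+576)%997=486 -> [377, 486]
  L3: h(377,486)=(377*31+486)%997=209 -> [209]
  root=209
After append 22 (leaves=[77, 41, 90, 85, 18, 22]):
  L0: [77, 41, 90, 85, 18, 22]
  L1: h(77,41)=(77*31+41)%997=434 h(90,85)=(90*31+85)%997=881 h(18,22)=(18*31+22)%997=580 -> [434, 881, 580]
  L2: h(434,881)=(434*31+881)%997=377 h(580,580)=(580*31+580)%997=614 -> [377, 614]
  L3: h(377,614)=(377*31+614)%997=337 -> [337]
  root=337
After append 42 (leaves=[77, 41, 90, 85, 18, 22, 42]):
  L0: [77, 41, 90, 85, 18, 22, 42]
  L1: h(77,41)=(77*31+41)%997=434 h(90,85)=(90*31+85)%997=881 h(18,22)=(18*31+22)%997=580 h(42,42)=(42*31+42)%997=347 -> [434, 881, 580, 347]
  L2: h(434,881)=(434*31+881)%997=377 h(580,347)=(580*31+347)%997=381 -> [377, 381]
  L3: h(377,381)=(377*31+381)%997=104 -> [104]
  root=104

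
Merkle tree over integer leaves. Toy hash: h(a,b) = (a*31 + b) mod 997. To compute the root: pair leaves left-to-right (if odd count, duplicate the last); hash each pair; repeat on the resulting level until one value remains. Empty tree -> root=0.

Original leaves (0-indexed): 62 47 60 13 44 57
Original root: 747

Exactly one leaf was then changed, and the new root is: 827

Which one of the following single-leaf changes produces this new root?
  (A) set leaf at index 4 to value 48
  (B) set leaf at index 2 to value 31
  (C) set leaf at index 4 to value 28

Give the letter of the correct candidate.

Answer: C

Derivation:
Original leaves: [62, 47, 60, 13, 44, 57]
Target new root: 827
Try each candidate change and compute the resulting root:
Candidate A: set leaf[4] = 48 -> leaves = [62, 47, 60, 13, 48, 57]
  L0: [62, 47, 60, 13, 48, 57]
  L1: h(62,47)=(62*31+47)%997=972 h(60,13)=(60*31+13)%997=876 h(48,57)=(48*31+57)%997=548 -> [972, 876, 548]
  L2: h(972,876)=(972*31+876)%997=101 h(548,548)=(548*31+548)%997=587 -> [101, 587]
  L3: h(101,587)=(101*31+587)%997=727 -> [727]
  root = 727 != target 827
Candidate B: set leaf[2] = 31 -> leaves = [62, 47, 31, 13, 44, 57]
  L0: [62, 47, 31, 13, 44, 57]
  L1: h(62,47)=(62*31+47)%997=972 h(31,13)=(31*31+13)%997=974 h(44,57)=(44*31+57)%997=424 -> [972, 974, 424]
  L2: h(972,974)=(972*31+974)%997=199 h(424,424)=(424*31+424)%997=607 -> [199, 607]
  L3: h(199,607)=(199*31+607)%997=794 -> [794]
  root = 794 != target 827
Candidate C: set leaf[4] = 28 -> leaves = [62, 47, 60, 13, 28, 57]
  L0: [62, 47, 60, 13, 28, 57]
  L1: h(62,47)=(62*31+47)%997=972 h(60,13)=(60*31+13)%997=876 h(28,57)=(28*31+57)%997=925 -> [972, 876, 925]
  L2: h(972,876)=(972*31+876)%997=101 h(925,925)=(925*31+925)%997=687 -> [101, 687]
  L3: h(101,687)=(101*31+687)%997=827 -> [827]
  root = 827 == target 827  ** MATCH **
Candidate C produces the target root.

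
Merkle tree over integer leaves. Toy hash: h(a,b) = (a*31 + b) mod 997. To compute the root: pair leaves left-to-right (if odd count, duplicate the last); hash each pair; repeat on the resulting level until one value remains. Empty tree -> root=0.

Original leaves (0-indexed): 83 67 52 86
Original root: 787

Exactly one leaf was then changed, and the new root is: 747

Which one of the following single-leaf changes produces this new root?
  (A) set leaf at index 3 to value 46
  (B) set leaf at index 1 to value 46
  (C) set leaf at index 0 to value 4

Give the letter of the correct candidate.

Original leaves: [83, 67, 52, 86]
Target new root: 747
Try each candidate change and compute the resulting root:
Candidate A: set leaf[3] = 46 -> leaves = [83, 67, 52, 46]
  L0: [83, 67, 52, 46]
  L1: h(83,67)=(83*31+67)%997=646 h(52,46)=(52*31+46)%997=661 -> [646, 661]
  L2: h(646,661)=(646*31+661)%997=747 -> [747]
  root = 747 == target 747  ** MATCH **
Candidate B: set leaf[1] = 46 -> leaves = [83, 46, 52, 86]
  L0: [83, 46, 52, 86]
  L1: h(83,46)=(83*31+46)%997=625 h(52,86)=(52*31+86)%997=701 -> [625, 701]
  L2: h(625,701)=(625*31+701)%997=136 -> [136]
  root = 136 != target 747
Candidate C: set leaf[0] = 4 -> leaves = [4, 67, 52, 86]
  L0: [4, 67, 52, 86]
  L1: h(4,67)=(4*31+67)%997=191 h(52,86)=(52*31+86)%997=701 -> [191, 701]
  L2: h(191,701)=(191*31+701)%997=640 -> [640]
  root = 640 != target 747
Candidate A produces the target root.

Answer: A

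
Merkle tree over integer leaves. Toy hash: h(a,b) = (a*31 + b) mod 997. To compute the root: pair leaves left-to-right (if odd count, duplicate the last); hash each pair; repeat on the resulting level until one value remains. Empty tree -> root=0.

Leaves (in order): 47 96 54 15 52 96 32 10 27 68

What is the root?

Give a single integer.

L0: [47, 96, 54, 15, 52, 96, 32, 10, 27, 68]
L1: h(47,96)=(47*31+96)%997=556 h(54,15)=(54*31+15)%997=692 h(52,96)=(52*31+96)%997=711 h(32,10)=(32*31+10)%997=5 h(27,68)=(27*31+68)%997=905 -> [556, 692, 711, 5, 905]
L2: h(556,692)=(556*31+692)%997=979 h(711,5)=(711*31+5)%997=112 h(905,905)=(905*31+905)%997=47 -> [979, 112, 47]
L3: h(979,112)=(979*31+112)%997=551 h(47,47)=(47*31+47)%997=507 -> [551, 507]
L4: h(551,507)=(551*31+507)%997=639 -> [639]

Answer: 639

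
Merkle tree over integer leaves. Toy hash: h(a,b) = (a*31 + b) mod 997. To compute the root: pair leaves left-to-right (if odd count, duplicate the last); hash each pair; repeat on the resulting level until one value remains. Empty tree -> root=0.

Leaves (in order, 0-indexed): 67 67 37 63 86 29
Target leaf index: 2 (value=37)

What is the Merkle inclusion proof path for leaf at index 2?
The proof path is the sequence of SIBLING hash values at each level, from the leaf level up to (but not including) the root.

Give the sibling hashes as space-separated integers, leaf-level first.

L0 (leaves): [67, 67, 37, 63, 86, 29], target index=2
L1: h(67,67)=(67*31+67)%997=150 [pair 0] h(37,63)=(37*31+63)%997=213 [pair 1] h(86,29)=(86*31+29)%997=701 [pair 2] -> [150, 213, 701]
  Sibling for proof at L0: 63
L2: h(150,213)=(150*31+213)%997=875 [pair 0] h(701,701)=(701*31+701)%997=498 [pair 1] -> [875, 498]
  Sibling for proof at L1: 150
L3: h(875,498)=(875*31+498)%997=704 [pair 0] -> [704]
  Sibling for proof at L2: 498
Root: 704
Proof path (sibling hashes from leaf to root): [63, 150, 498]

Answer: 63 150 498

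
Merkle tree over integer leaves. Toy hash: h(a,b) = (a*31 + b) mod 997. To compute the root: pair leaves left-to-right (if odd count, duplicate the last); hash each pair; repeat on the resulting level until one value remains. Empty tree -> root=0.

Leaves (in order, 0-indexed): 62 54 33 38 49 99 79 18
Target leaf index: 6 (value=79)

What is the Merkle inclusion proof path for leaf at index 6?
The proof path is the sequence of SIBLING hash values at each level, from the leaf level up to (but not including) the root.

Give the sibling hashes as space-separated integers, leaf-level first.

Answer: 18 621 503

Derivation:
L0 (leaves): [62, 54, 33, 38, 49, 99, 79, 18], target index=6
L1: h(62,54)=(62*31+54)%997=979 [pair 0] h(33,38)=(33*31+38)%997=64 [pair 1] h(49,99)=(49*31+99)%997=621 [pair 2] h(79,18)=(79*31+18)%997=473 [pair 3] -> [979, 64, 621, 473]
  Sibling for proof at L0: 18
L2: h(979,64)=(979*31+64)%997=503 [pair 0] h(621,473)=(621*31+473)%997=781 [pair 1] -> [503, 781]
  Sibling for proof at L1: 621
L3: h(503,781)=(503*31+781)%997=422 [pair 0] -> [422]
  Sibling for proof at L2: 503
Root: 422
Proof path (sibling hashes from leaf to root): [18, 621, 503]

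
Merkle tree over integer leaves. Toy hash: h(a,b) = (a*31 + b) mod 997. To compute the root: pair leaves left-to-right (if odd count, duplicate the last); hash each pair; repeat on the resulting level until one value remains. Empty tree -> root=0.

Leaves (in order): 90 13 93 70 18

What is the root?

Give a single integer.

Answer: 94

Derivation:
L0: [90, 13, 93, 70, 18]
L1: h(90,13)=(90*31+13)%997=809 h(93,70)=(93*31+70)%997=959 h(18,18)=(18*31+18)%997=576 -> [809, 959, 576]
L2: h(809,959)=(809*31+959)%997=116 h(576,576)=(576*31+576)%997=486 -> [116, 486]
L3: h(116,486)=(116*31+486)%997=94 -> [94]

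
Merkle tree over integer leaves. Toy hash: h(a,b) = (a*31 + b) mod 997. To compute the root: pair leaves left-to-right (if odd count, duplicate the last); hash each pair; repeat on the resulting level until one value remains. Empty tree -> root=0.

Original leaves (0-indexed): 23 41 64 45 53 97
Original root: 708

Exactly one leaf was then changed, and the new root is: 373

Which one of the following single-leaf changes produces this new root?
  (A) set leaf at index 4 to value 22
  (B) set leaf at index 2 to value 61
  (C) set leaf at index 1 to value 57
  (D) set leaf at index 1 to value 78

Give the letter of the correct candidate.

Answer: D

Derivation:
Original leaves: [23, 41, 64, 45, 53, 97]
Target new root: 373
Try each candidate change and compute the resulting root:
Candidate A: set leaf[4] = 22 -> leaves = [23, 41, 64, 45, 22, 97]
  L0: [23, 41, 64, 45, 22, 97]
  L1: h(23,41)=(23*31+41)%997=754 h(64,45)=(64*31+45)%997=35 h(22,97)=(22*31+97)%997=779 -> [754, 35, 779]
  L2: h(754,35)=(754*31+35)%997=478 h(779,779)=(779*31+779)%997=3 -> [478, 3]
  L3: h(478,3)=(478*31+3)%997=863 -> [863]
  root = 863 != target 373
Candidate B: set leaf[2] = 61 -> leaves = [23, 41, 61, 45, 53, 97]
  L0: [23, 41, 61, 45, 53, 97]
  L1: h(23,41)=(23*31+41)%997=754 h(61,45)=(61*31+45)%997=939 h(53,97)=(53*31+97)%997=743 -> [754, 939, 743]
  L2: h(754,939)=(754*31+939)%997=385 h(743,743)=(743*31+743)%997=845 -> [385, 845]
  L3: h(385,845)=(385*31+845)%997=816 -> [816]
  root = 816 != target 373
Candidate C: set leaf[1] = 57 -> leaves = [23, 57, 64, 45, 53, 97]
  L0: [23, 57, 64, 45, 53, 97]
  L1: h(23,57)=(23*31+57)%997=770 h(64,45)=(64*31+45)%997=35 h(53,97)=(53*31+97)%997=743 -> [770, 35, 743]
  L2: h(770,35)=(770*31+35)%997=974 h(743,743)=(743*31+743)%997=845 -> [974, 845]
  L3: h(974,845)=(974*31+845)%997=132 -> [132]
  root = 132 != target 373
Candidate D: set leaf[1] = 78 -> leaves = [23, 78, 64, 45, 53, 97]
  L0: [23, 78, 64, 45, 53, 97]
  L1: h(23,78)=(23*31+78)%997=791 h(64,45)=(64*31+45)%997=35 h(53,97)=(53*31+97)%997=743 -> [791, 35, 743]
  L2: h(791,35)=(791*31+35)%997=628 h(743,743)=(743*31+743)%997=845 -> [628, 845]
  L3: h(628,845)=(628*31+845)%997=373 -> [373]
  root = 373 == target 373  ** MATCH **
Candidate D produces the target root.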